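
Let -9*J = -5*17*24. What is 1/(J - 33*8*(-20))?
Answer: 3/16520 ≈ 0.00018160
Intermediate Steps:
J = 680/3 (J = -(-5*17)*24/9 = -(-85)*24/9 = -⅑*(-2040) = 680/3 ≈ 226.67)
1/(J - 33*8*(-20)) = 1/(680/3 - 33*8*(-20)) = 1/(680/3 - 264*(-20)) = 1/(680/3 + 5280) = 1/(16520/3) = 3/16520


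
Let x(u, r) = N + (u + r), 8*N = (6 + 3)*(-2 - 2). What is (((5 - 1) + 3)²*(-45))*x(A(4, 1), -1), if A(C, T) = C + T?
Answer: 2205/2 ≈ 1102.5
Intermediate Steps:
N = -9/2 (N = ((6 + 3)*(-2 - 2))/8 = (9*(-4))/8 = (⅛)*(-36) = -9/2 ≈ -4.5000)
x(u, r) = -9/2 + r + u (x(u, r) = -9/2 + (u + r) = -9/2 + (r + u) = -9/2 + r + u)
(((5 - 1) + 3)²*(-45))*x(A(4, 1), -1) = (((5 - 1) + 3)²*(-45))*(-9/2 - 1 + (4 + 1)) = ((4 + 3)²*(-45))*(-9/2 - 1 + 5) = (7²*(-45))*(-½) = (49*(-45))*(-½) = -2205*(-½) = 2205/2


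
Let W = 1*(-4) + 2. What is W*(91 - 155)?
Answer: 128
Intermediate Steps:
W = -2 (W = -4 + 2 = -2)
W*(91 - 155) = -2*(91 - 155) = -2*(-64) = 128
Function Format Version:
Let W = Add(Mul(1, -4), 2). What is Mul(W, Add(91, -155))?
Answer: 128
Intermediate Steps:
W = -2 (W = Add(-4, 2) = -2)
Mul(W, Add(91, -155)) = Mul(-2, Add(91, -155)) = Mul(-2, -64) = 128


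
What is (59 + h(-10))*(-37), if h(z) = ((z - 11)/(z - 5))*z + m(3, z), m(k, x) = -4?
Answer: -1517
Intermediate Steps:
h(z) = -4 + z*(-11 + z)/(-5 + z) (h(z) = ((z - 11)/(z - 5))*z - 4 = ((-11 + z)/(-5 + z))*z - 4 = z*(-11 + z)/(-5 + z) - 4 = -4 + z*(-11 + z)/(-5 + z))
(59 + h(-10))*(-37) = (59 + (20 + (-10)² - 15*(-10))/(-5 - 10))*(-37) = (59 + (20 + 100 + 150)/(-15))*(-37) = (59 - 1/15*270)*(-37) = (59 - 18)*(-37) = 41*(-37) = -1517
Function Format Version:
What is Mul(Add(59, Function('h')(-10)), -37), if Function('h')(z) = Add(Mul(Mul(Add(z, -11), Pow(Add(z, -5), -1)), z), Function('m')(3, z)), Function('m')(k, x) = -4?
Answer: -1517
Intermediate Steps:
Function('h')(z) = Add(-4, Mul(z, Pow(Add(-5, z), -1), Add(-11, z))) (Function('h')(z) = Add(Mul(Mul(Add(z, -11), Pow(Add(z, -5), -1)), z), -4) = Add(Mul(Mul(Add(-11, z), Pow(Add(-5, z), -1)), z), -4) = Add(Mul(Mul(Pow(Add(-5, z), -1), Add(-11, z)), z), -4) = Add(Mul(z, Pow(Add(-5, z), -1), Add(-11, z)), -4) = Add(-4, Mul(z, Pow(Add(-5, z), -1), Add(-11, z))))
Mul(Add(59, Function('h')(-10)), -37) = Mul(Add(59, Mul(Pow(Add(-5, -10), -1), Add(20, Pow(-10, 2), Mul(-15, -10)))), -37) = Mul(Add(59, Mul(Pow(-15, -1), Add(20, 100, 150))), -37) = Mul(Add(59, Mul(Rational(-1, 15), 270)), -37) = Mul(Add(59, -18), -37) = Mul(41, -37) = -1517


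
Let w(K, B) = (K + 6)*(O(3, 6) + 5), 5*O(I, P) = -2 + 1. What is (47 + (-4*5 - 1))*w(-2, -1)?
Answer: 2496/5 ≈ 499.20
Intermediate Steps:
O(I, P) = -⅕ (O(I, P) = (-2 + 1)/5 = (⅕)*(-1) = -⅕)
w(K, B) = 144/5 + 24*K/5 (w(K, B) = (K + 6)*(-⅕ + 5) = (6 + K)*(24/5) = 144/5 + 24*K/5)
(47 + (-4*5 - 1))*w(-2, -1) = (47 + (-4*5 - 1))*(144/5 + (24/5)*(-2)) = (47 + (-20 - 1))*(144/5 - 48/5) = (47 - 21)*(96/5) = 26*(96/5) = 2496/5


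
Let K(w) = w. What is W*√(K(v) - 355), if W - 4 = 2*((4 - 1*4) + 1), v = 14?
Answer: 6*I*√341 ≈ 110.8*I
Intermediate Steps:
W = 6 (W = 4 + 2*((4 - 1*4) + 1) = 4 + 2*((4 - 4) + 1) = 4 + 2*(0 + 1) = 4 + 2*1 = 4 + 2 = 6)
W*√(K(v) - 355) = 6*√(14 - 355) = 6*√(-341) = 6*(I*√341) = 6*I*√341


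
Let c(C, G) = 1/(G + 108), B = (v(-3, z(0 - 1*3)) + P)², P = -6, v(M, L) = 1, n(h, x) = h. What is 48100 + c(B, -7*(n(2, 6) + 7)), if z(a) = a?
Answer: 2164501/45 ≈ 48100.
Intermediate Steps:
B = 25 (B = (1 - 6)² = (-5)² = 25)
c(C, G) = 1/(108 + G)
48100 + c(B, -7*(n(2, 6) + 7)) = 48100 + 1/(108 - 7*(2 + 7)) = 48100 + 1/(108 - 7*9) = 48100 + 1/(108 - 63) = 48100 + 1/45 = 2164501/45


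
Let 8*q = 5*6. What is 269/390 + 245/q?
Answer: 8583/130 ≈ 66.023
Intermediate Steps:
q = 15/4 (q = (5*6)/8 = (⅛)*30 = 15/4 ≈ 3.7500)
269/390 + 245/q = 269/390 + 245/(15/4) = 269*(1/390) + 245*(4/15) = 269/390 + 196/3 = 8583/130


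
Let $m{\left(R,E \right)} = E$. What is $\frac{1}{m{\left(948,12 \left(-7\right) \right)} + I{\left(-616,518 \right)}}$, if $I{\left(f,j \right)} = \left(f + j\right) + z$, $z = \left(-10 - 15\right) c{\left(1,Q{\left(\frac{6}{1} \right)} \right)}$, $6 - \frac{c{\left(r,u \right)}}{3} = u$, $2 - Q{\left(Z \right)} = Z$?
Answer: $- \frac{1}{932} \approx -0.001073$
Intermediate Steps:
$Q{\left(Z \right)} = 2 - Z$
$c{\left(r,u \right)} = 18 - 3 u$
$z = -750$ ($z = \left(-10 - 15\right) \left(18 - 3 \left(2 - \frac{6}{1}\right)\right) = - 25 \left(18 - 3 \left(2 - 6 \cdot 1\right)\right) = - 25 \left(18 - 3 \left(2 - 6\right)\right) = - 25 \left(18 - -12\right) = - 25 \left(18 + 12\right) = \left(-25\right) 30 = -750$)
$I{\left(f,j \right)} = -750 + f + j$ ($I{\left(f,j \right)} = \left(f + j\right) - 750 = -750 + f + j$)
$\frac{1}{m{\left(948,12 \left(-7\right) \right)} + I{\left(-616,518 \right)}} = \frac{1}{12 \left(-7\right) - 848} = \frac{1}{-84 - 848} = \frac{1}{-932} = - \frac{1}{932}$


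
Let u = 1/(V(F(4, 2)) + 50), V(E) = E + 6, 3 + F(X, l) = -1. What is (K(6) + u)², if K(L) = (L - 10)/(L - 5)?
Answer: 42849/2704 ≈ 15.847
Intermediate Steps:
F(X, l) = -4 (F(X, l) = -3 - 1 = -4)
V(E) = 6 + E
u = 1/52 (u = 1/((6 - 4) + 50) = 1/(2 + 50) = 1/52 ≈ 0.019231)
K(L) = (-10 + L)/(-5 + L)
(K(6) + u)² = ((-10 + 6)/(-5 + 6) + 1/52)² = (-4/1 + 1/52)² = (1*(-4) + 1/52)² = (-4 + 1/52)² = (-207/52)² = 42849/2704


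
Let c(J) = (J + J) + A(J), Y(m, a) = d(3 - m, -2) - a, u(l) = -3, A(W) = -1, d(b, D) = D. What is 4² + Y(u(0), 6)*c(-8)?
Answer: 152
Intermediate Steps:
Y(m, a) = -2 - a
c(J) = -1 + 2*J (c(J) = (J + J) - 1 = 2*J - 1 = -1 + 2*J)
4² + Y(u(0), 6)*c(-8) = 4² + (-2 - 1*6)*(-1 + 2*(-8)) = 16 + (-2 - 6)*(-1 - 16) = 16 - 8*(-17) = 16 + 136 = 152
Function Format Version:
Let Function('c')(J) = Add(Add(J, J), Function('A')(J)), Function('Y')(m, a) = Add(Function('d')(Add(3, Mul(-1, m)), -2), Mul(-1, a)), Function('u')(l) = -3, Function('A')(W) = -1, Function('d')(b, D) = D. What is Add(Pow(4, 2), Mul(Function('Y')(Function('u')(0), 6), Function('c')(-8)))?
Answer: 152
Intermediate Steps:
Function('Y')(m, a) = Add(-2, Mul(-1, a))
Function('c')(J) = Add(-1, Mul(2, J)) (Function('c')(J) = Add(Add(J, J), -1) = Add(Mul(2, J), -1) = Add(-1, Mul(2, J)))
Add(Pow(4, 2), Mul(Function('Y')(Function('u')(0), 6), Function('c')(-8))) = Add(Pow(4, 2), Mul(Add(-2, Mul(-1, 6)), Add(-1, Mul(2, -8)))) = Add(16, Mul(Add(-2, -6), Add(-1, -16))) = Add(16, Mul(-8, -17)) = Add(16, 136) = 152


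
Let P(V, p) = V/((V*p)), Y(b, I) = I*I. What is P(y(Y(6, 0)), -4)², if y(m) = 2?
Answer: 1/16 ≈ 0.062500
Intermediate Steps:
Y(b, I) = I²
P(V, p) = 1/p (P(V, p) = V*(1/(V*p)) = 1/p)
P(y(Y(6, 0)), -4)² = (1/(-4))² = (-¼)² = 1/16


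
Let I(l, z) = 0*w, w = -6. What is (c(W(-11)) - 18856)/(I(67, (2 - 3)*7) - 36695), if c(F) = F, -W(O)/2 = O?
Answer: 18834/36695 ≈ 0.51326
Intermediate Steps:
W(O) = -2*O
I(l, z) = 0 (I(l, z) = 0*(-6) = 0)
(c(W(-11)) - 18856)/(I(67, (2 - 3)*7) - 36695) = (-2*(-11) - 18856)/(0 - 36695) = (22 - 18856)/(-36695) = -18834*(-1/36695) = 18834/36695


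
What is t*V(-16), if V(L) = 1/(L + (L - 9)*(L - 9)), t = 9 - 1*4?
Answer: 5/609 ≈ 0.0082102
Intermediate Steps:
t = 5 (t = 9 - 4 = 5)
V(L) = 1/(L + (-9 + L)²) (V(L) = 1/(L + (-9 + L)*(-9 + L)) = 1/(L + (-9 + L)²))
t*V(-16) = 5/(-16 + (-9 - 16)²) = 5/(-16 + (-25)²) = 5/(-16 + 625) = 5/609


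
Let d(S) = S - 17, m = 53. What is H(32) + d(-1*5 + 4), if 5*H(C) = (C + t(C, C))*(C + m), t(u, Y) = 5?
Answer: 611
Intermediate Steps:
H(C) = (5 + C)*(53 + C)/5 (H(C) = ((C + 5)*(C + 53))/5 = ((5 + C)*(53 + C))/5 = (5 + C)*(53 + C)/5)
d(S) = -17 + S
H(32) + d(-1*5 + 4) = (53 + (⅕)*32² + (58/5)*32) + (-17 + (-1*5 + 4)) = (53 + (⅕)*1024 + 1856/5) + (-17 + (-5 + 4)) = (53 + 1024/5 + 1856/5) + (-17 - 1) = 629 - 18 = 611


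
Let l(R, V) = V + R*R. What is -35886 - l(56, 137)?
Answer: -39159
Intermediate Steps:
l(R, V) = V + R**2
-35886 - l(56, 137) = -35886 - (137 + 56**2) = -35886 - (137 + 3136) = -35886 - 1*3273 = -35886 - 3273 = -39159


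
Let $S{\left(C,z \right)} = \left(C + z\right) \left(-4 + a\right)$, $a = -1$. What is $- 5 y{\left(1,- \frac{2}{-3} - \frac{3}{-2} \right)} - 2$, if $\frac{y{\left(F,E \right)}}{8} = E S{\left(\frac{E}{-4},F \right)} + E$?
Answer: $\frac{1979}{18} \approx 109.94$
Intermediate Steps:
$S{\left(C,z \right)} = - 5 C - 5 z$ ($S{\left(C,z \right)} = \left(C + z\right) \left(-4 - 1\right) = \left(C + z\right) \left(-5\right) = - 5 C - 5 z$)
$y{\left(F,E \right)} = 8 E + 8 E \left(- 5 F + \frac{5 E}{4}\right)$ ($y{\left(F,E \right)} = 8 \left(E \left(- 5 \frac{E}{-4} - 5 F\right) + E\right) = 8 \left(E \left(- 5 E \left(- \frac{1}{4}\right) - 5 F\right) + E\right) = 8 \left(E \left(- 5 \left(- \frac{E}{4}\right) - 5 F\right) + E\right) = 8 \left(E \left(\frac{5 E}{4} - 5 F\right) + E\right) = 8 \left(E \left(- 5 F + \frac{5 E}{4}\right) + E\right) = 8 \left(E + E \left(- 5 F + \frac{5 E}{4}\right)\right) = 8 E + 8 E \left(- 5 F + \frac{5 E}{4}\right)$)
$- 5 y{\left(1,- \frac{2}{-3} - \frac{3}{-2} \right)} - 2 = - 5 \cdot 2 \left(- \frac{2}{-3} - \frac{3}{-2}\right) \left(4 - 20 + 5 \left(- \frac{2}{-3} - \frac{3}{-2}\right)\right) - 2 = - 5 \cdot 2 \left(\left(-2\right) \left(- \frac{1}{3}\right) - - \frac{3}{2}\right) \left(4 - 20 + 5 \left(\left(-2\right) \left(- \frac{1}{3}\right) - - \frac{3}{2}\right)\right) - 2 = - 5 \cdot 2 \left(\frac{2}{3} + \frac{3}{2}\right) \left(4 - 20 + 5 \left(\frac{2}{3} + \frac{3}{2}\right)\right) - 2 = - 5 \cdot 2 \cdot \frac{13}{6} \left(4 - 20 + 5 \cdot \frac{13}{6}\right) - 2 = - 5 \cdot 2 \cdot \frac{13}{6} \left(4 - 20 + \frac{65}{6}\right) - 2 = - 5 \cdot 2 \cdot \frac{13}{6} \left(- \frac{31}{6}\right) - 2 = \left(-5\right) \left(- \frac{403}{18}\right) - 2 = \frac{2015}{18} - 2 = \frac{1979}{18}$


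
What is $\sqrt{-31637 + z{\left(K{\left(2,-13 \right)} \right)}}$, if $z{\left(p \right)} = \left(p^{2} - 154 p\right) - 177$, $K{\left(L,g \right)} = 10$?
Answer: $i \sqrt{33254} \approx 182.36 i$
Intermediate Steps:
$z{\left(p \right)} = -177 + p^{2} - 154 p$
$\sqrt{-31637 + z{\left(K{\left(2,-13 \right)} \right)}} = \sqrt{-31637 - \left(1717 - 100\right)} = \sqrt{-31637 - 1617} = \sqrt{-33254} = i \sqrt{33254}$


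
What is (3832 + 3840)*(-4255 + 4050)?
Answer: -1572760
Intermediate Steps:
(3832 + 3840)*(-4255 + 4050) = 7672*(-205) = -1572760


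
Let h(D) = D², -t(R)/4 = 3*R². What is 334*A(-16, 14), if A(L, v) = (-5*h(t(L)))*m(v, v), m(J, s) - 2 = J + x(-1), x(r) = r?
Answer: -236401459200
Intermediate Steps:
t(R) = -12*R²
m(J, s) = 1 + J (m(J, s) = 2 + (J - 1) = 2 + (-1 + J) = 1 + J)
A(L, v) = -720*L⁴*(1 + v) (A(L, v) = (-5*144*L⁴)*(1 + v) = (-720*L⁴)*(1 + v) = -720*L⁴*(1 + v))
334*A(-16, 14) = 334*(720*(-16)⁴*(-1 - 1*14)) = 334*(720*65536*(-1 - 14)) = 334*(720*65536*(-15)) = 334*(-707788800) = -236401459200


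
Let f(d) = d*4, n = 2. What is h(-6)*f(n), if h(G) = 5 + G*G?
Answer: 328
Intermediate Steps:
h(G) = 5 + G**2
f(d) = 4*d
h(-6)*f(n) = (5 + (-6)**2)*(4*2) = (5 + 36)*8 = 41*8 = 328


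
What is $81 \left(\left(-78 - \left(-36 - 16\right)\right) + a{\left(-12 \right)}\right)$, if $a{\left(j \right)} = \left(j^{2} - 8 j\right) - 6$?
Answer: $16848$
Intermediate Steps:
$a{\left(j \right)} = -6 + j^{2} - 8 j$
$81 \left(\left(-78 - \left(-36 - 16\right)\right) + a{\left(-12 \right)}\right) = 81 \left(\left(-78 - \left(-36 - 16\right)\right) - \left(-90 - 144\right)\right) = 81 \left(\left(-78 - \left(-36 - 16\right)\right) + \left(-6 + 144 + 96\right)\right) = 81 \left(\left(-78 - -52\right) + 234\right) = 81 \left(\left(-78 + 52\right) + 234\right) = 81 \left(-26 + 234\right) = 81 \cdot 208 = 16848$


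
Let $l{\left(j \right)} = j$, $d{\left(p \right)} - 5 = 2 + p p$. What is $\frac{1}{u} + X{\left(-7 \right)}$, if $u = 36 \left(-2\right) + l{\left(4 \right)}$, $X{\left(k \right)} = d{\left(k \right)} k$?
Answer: $- \frac{26657}{68} \approx -392.01$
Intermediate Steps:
$d{\left(p \right)} = 7 + p^{2}$ ($d{\left(p \right)} = 5 + \left(2 + p p\right) = 5 + \left(2 + p^{2}\right) = 7 + p^{2}$)
$X{\left(k \right)} = k \left(7 + k^{2}\right)$ ($X{\left(k \right)} = \left(7 + k^{2}\right) k = k \left(7 + k^{2}\right)$)
$u = -68$ ($u = 36 \left(-2\right) + 4 = -72 + 4 = -68$)
$\frac{1}{u} + X{\left(-7 \right)} = \frac{1}{-68} - 7 \left(7 + \left(-7\right)^{2}\right) = - \frac{1}{68} - 7 \left(7 + 49\right) = - \frac{1}{68} - 392 = - \frac{26657}{68}$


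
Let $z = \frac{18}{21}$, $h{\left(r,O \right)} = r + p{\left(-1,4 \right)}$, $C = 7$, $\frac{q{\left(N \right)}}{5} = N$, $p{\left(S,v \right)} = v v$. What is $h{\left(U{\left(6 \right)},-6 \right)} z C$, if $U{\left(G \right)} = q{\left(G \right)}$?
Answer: $276$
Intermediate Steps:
$p{\left(S,v \right)} = v^{2}$
$q{\left(N \right)} = 5 N$
$U{\left(G \right)} = 5 G$
$h{\left(r,O \right)} = 16 + r$ ($h{\left(r,O \right)} = r + 4^{2} = r + 16 = 16 + r$)
$z = \frac{6}{7}$ ($z = 18 \cdot \frac{1}{21} = \frac{6}{7} \approx 0.85714$)
$h{\left(U{\left(6 \right)},-6 \right)} z C = \left(16 + 5 \cdot 6\right) \frac{6}{7} \cdot 7 = \left(16 + 30\right) \frac{6}{7} \cdot 7 = 46 \cdot \frac{6}{7} \cdot 7 = \frac{276}{7} \cdot 7 = 276$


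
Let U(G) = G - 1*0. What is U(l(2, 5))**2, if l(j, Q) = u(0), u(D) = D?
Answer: 0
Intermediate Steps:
l(j, Q) = 0
U(G) = G (U(G) = G + 0 = G)
U(l(2, 5))**2 = 0**2 = 0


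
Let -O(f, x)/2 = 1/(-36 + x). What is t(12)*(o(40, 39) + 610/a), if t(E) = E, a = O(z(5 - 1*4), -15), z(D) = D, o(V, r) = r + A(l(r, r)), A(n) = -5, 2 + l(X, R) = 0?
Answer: 187068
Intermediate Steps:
l(X, R) = -2 (l(X, R) = -2 + 0 = -2)
o(V, r) = -5 + r (o(V, r) = r - 5 = -5 + r)
O(f, x) = -2/(-36 + x)
a = 2/51 (a = -2/(-36 - 15) = -2/(-51) = -2*(-1/51) = 2/51 ≈ 0.039216)
t(12)*(o(40, 39) + 610/a) = 12*((-5 + 39) + 610/(2/51)) = 12*(34 + 610*(51/2)) = 12*(34 + 15555) = 12*15589 = 187068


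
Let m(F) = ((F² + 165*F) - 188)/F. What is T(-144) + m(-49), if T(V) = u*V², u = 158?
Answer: 160543984/49 ≈ 3.2764e+6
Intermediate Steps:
T(V) = 158*V²
m(F) = (-188 + F² + 165*F)/F
T(-144) + m(-49) = 158*(-144)² + (165 - 49 - 188/(-49)) = 158*20736 + (165 - 49 - 188*(-1/49)) = 3276288 + (165 - 49 + 188/49) = 3276288 + 5872/49 = 160543984/49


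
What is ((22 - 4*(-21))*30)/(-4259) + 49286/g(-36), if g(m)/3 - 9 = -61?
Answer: -105202577/332202 ≈ -316.68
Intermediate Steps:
g(m) = -156 (g(m) = 27 + 3*(-61) = 27 - 183 = -156)
((22 - 4*(-21))*30)/(-4259) + 49286/g(-36) = ((22 - 4*(-21))*30)/(-4259) + 49286/(-156) = ((22 + 84)*30)*(-1/4259) + 49286*(-1/156) = (106*30)*(-1/4259) - 24643/78 = 3180*(-1/4259) - 24643/78 = -3180/4259 - 24643/78 = -105202577/332202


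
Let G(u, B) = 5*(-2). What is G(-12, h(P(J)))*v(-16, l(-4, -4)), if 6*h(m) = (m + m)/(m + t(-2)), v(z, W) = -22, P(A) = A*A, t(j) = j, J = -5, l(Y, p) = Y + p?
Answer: 220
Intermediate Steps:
P(A) = A²
h(m) = m/(3*(-2 + m)) (h(m) = ((m + m)/(m - 2))/6 = ((2*m)/(-2 + m))/6 = (2*m/(-2 + m))/6 = m/(3*(-2 + m)))
G(u, B) = -10
G(-12, h(P(J)))*v(-16, l(-4, -4)) = -10*(-22) = 220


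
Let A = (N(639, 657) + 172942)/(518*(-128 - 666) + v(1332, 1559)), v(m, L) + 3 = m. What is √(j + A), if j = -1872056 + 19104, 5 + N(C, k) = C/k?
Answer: 4*I*√103724017729582838430/29927299 ≈ 1361.2*I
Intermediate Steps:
N(C, k) = -5 + C/k
v(m, L) = -3 + m
j = -1852952
A = -12624472/29927299 (A = ((-5 + 639/657) + 172942)/(518*(-128 - 666) + (-3 + 1332)) = ((-5 + 639*(1/657)) + 172942)/(518*(-794) + 1329) = ((-5 + 71/73) + 172942)/(-411292 + 1329) = (-294/73 + 172942)/(-409963) = (12624472/73)*(-1/409963) = -12624472/29927299 ≈ -0.42184)
√(j + A) = √(-1852952 - 12624472/29927299) = √(-55453861161120/29927299) = 4*I*√103724017729582838430/29927299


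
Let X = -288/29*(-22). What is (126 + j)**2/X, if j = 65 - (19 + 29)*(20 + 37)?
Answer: 187833725/6336 ≈ 29645.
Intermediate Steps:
X = 6336/29 (X = -288/29*(-22) = 6336/29 ≈ 218.48)
j = -2671 (j = 65 - 48*57 = 65 - 1*2736 = 65 - 2736 = -2671)
(126 + j)**2/X = (126 - 2671)**2/(6336/29) = (-2545)**2*(29/6336) = 6477025*(29/6336) = 187833725/6336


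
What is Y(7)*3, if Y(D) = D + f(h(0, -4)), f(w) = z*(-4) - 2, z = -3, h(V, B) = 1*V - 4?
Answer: 51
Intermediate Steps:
h(V, B) = -4 + V (h(V, B) = V - 4 = -4 + V)
f(w) = 10 (f(w) = -3*(-4) - 2 = 12 - 2 = 10)
Y(D) = 10 + D (Y(D) = D + 10 = 10 + D)
Y(7)*3 = (10 + 7)*3 = 17*3 = 51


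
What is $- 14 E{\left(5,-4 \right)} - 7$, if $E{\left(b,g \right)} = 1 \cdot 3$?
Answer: $-49$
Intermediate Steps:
$E{\left(b,g \right)} = 3$
$- 14 E{\left(5,-4 \right)} - 7 = \left(-14\right) 3 - 7 = -42 - 7 = -49$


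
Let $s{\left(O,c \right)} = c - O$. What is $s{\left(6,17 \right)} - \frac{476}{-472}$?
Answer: $\frac{1417}{118} \approx 12.008$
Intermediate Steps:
$s{\left(6,17 \right)} - \frac{476}{-472} = \left(17 - 6\right) - \frac{476}{-472} = \left(17 - 6\right) - 476 \left(- \frac{1}{472}\right) = 11 - - \frac{119}{118} = 11 + \frac{119}{118} = \frac{1417}{118}$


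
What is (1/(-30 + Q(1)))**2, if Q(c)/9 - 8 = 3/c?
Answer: 1/4761 ≈ 0.00021004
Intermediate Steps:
Q(c) = 72 + 27/c (Q(c) = 72 + 9*(3/c) = 72 + 27/c)
(1/(-30 + Q(1)))**2 = (1/(-30 + (72 + 27/1)))**2 = (1/(-30 + (72 + 27*1)))**2 = (1/(-30 + (72 + 27)))**2 = (1/(-30 + 99))**2 = (1/69)**2 = 1/4761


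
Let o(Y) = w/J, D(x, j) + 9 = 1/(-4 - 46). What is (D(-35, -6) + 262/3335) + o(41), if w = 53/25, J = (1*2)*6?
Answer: -1753831/200100 ≈ -8.7648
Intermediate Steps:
D(x, j) = -451/50 (D(x, j) = -9 + 1/(-4 - 46) = -9 + 1/(-50) = -9 - 1/50 = -451/50)
J = 12 (J = 2*6 = 12)
w = 53/25 (w = 53*(1/25) = 53/25 ≈ 2.1200)
o(Y) = 53/300 (o(Y) = (53/25)/12 = (53/25)*(1/12) = 53/300)
(D(-35, -6) + 262/3335) + o(41) = (-451/50 + 262/3335) + 53/300 = -298197/33350 + 53/300 = -1753831/200100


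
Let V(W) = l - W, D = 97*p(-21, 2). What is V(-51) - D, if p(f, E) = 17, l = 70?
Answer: -1528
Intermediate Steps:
D = 1649 (D = 97*17 = 1649)
V(W) = 70 - W
V(-51) - D = (70 - 1*(-51)) - 1*1649 = (70 + 51) - 1649 = 121 - 1649 = -1528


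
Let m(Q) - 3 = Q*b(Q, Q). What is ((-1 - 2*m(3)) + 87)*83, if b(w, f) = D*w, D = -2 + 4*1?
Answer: 3652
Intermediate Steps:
D = 2 (D = -2 + 4 = 2)
b(w, f) = 2*w
m(Q) = 3 + 2*Q² (m(Q) = 3 + Q*(2*Q) = 3 + 2*Q²)
((-1 - 2*m(3)) + 87)*83 = ((-1 - 2*(3 + 2*3²)) + 87)*83 = ((-1 - 2*(3 + 2*9)) + 87)*83 = ((-1 - 2*(3 + 18)) + 87)*83 = ((-1 - 2*21) + 87)*83 = ((-1 - 42) + 87)*83 = (-43 + 87)*83 = 44*83 = 3652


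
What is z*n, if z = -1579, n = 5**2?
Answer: -39475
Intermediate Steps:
n = 25
z*n = -1579*25 = -39475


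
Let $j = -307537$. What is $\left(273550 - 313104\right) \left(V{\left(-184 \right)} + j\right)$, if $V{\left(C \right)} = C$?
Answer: $12171596434$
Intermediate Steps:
$\left(273550 - 313104\right) \left(V{\left(-184 \right)} + j\right) = \left(273550 - 313104\right) \left(-184 - 307537\right) = \left(-39554\right) \left(-307721\right) = 12171596434$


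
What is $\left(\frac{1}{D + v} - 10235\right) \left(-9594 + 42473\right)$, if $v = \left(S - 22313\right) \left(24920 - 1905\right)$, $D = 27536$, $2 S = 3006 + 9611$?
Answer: $- \frac{247888891509689353}{736632063} \approx -3.3652 \cdot 10^{8}$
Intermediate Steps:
$S = \frac{12617}{2}$ ($S = \frac{3006 + 9611}{2} = \frac{1}{2} \cdot 12617 = \frac{12617}{2} \approx 6308.5$)
$v = - \frac{736687135}{2}$ ($v = \left(\frac{12617}{2} - 22313\right) \left(24920 - 1905\right) = \left(- \frac{32009}{2}\right) 23015 = - \frac{736687135}{2} \approx -3.6834 \cdot 10^{8}$)
$\left(\frac{1}{D + v} - 10235\right) \left(-9594 + 42473\right) = \left(\frac{1}{27536 - \frac{736687135}{2}} - 10235\right) \left(-9594 + 42473\right) = \left(\frac{1}{- \frac{736632063}{2}} - 10235\right) 32879 = \left(- \frac{2}{736632063} - 10235\right) 32879 = \left(- \frac{7539429164807}{736632063}\right) 32879 = - \frac{247888891509689353}{736632063}$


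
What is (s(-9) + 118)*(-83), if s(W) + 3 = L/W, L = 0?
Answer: -9545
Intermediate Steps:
s(W) = -3 (s(W) = -3 + 0/W = -3 + 0 = -3)
(s(-9) + 118)*(-83) = (-3 + 118)*(-83) = 115*(-83) = -9545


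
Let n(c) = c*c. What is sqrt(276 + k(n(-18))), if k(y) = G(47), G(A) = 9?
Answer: sqrt(285) ≈ 16.882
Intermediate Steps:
n(c) = c**2
k(y) = 9
sqrt(276 + k(n(-18))) = sqrt(276 + 9) = sqrt(285)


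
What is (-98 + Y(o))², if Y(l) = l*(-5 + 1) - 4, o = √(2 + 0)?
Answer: 10436 + 816*√2 ≈ 11590.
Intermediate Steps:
o = √2 ≈ 1.4142
Y(l) = -4 - 4*l (Y(l) = l*(-4) - 4 = -4*l - 4 = -4 - 4*l)
(-98 + Y(o))² = (-98 + (-4 - 4*√2))² = (-102 - 4*√2)²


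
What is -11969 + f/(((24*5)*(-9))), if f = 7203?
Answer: -4311241/360 ≈ -11976.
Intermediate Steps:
-11969 + f/(((24*5)*(-9))) = -11969 + 7203/(((24*5)*(-9))) = -11969 + 7203/((120*(-9))) = -11969 + 7203/(-1080) = -11969 + 7203*(-1/1080) = -11969 - 2401/360 = -4311241/360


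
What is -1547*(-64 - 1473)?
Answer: 2377739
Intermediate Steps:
-1547*(-64 - 1473) = -1547*(-1537) = 2377739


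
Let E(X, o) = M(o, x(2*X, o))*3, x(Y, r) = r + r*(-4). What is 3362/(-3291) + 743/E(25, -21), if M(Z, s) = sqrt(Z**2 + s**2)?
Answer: -3362/3291 + 743*sqrt(10)/630 ≈ 2.7079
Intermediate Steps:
x(Y, r) = -3*r (x(Y, r) = r - 4*r = -3*r)
E(X, o) = 3*sqrt(10)*sqrt(o**2) (E(X, o) = sqrt(o**2 + (-3*o)**2)*3 = sqrt(o**2 + 9*o**2)*3 = sqrt(10*o**2)*3 = (sqrt(10)*sqrt(o**2))*3 = 3*sqrt(10)*sqrt(o**2))
3362/(-3291) + 743/E(25, -21) = 3362/(-3291) + 743/((3*sqrt(10)*sqrt((-21)**2))) = 3362*(-1/3291) + 743/((3*sqrt(10)*sqrt(441))) = -3362/3291 + 743/((3*sqrt(10)*21)) = -3362/3291 + 743/((63*sqrt(10))) = -3362/3291 + 743*(sqrt(10)/630) = -3362/3291 + 743*sqrt(10)/630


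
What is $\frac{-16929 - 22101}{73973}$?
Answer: $- \frac{39030}{73973} \approx -0.52763$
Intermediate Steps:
$\frac{-16929 - 22101}{73973} = \left(-39030\right) \frac{1}{73973} = - \frac{39030}{73973}$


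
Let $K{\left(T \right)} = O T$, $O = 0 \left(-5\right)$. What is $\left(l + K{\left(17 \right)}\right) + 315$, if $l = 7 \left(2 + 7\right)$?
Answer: $378$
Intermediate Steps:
$O = 0$
$K{\left(T \right)} = 0$ ($K{\left(T \right)} = 0 T = 0$)
$l = 63$ ($l = 7 \cdot 9 = 63$)
$\left(l + K{\left(17 \right)}\right) + 315 = \left(63 + 0\right) + 315 = 63 + 315 = 378$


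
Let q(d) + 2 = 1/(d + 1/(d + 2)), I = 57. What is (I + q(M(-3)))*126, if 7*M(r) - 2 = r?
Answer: 14497/2 ≈ 7248.5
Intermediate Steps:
M(r) = 2/7 + r/7
q(d) = -2 + 1/(d + 1/(2 + d)) (q(d) = -2 + 1/(d + 1/(d + 2)) = -2 + 1/(d + 1/(2 + d)))
(I + q(M(-3)))*126 = (57 - (2/7 + (1/7)*(-3))*(3 + 2*(2/7 + (1/7)*(-3)))/(1 + (2/7 + (1/7)*(-3))**2 + 2*(2/7 + (1/7)*(-3))))*126 = (57 - (2/7 - 3/7)*(3 + 2*(2/7 - 3/7))/(1 + (2/7 - 3/7)**2 + 2*(2/7 - 3/7)))*126 = (57 - 1*(-1/7)*(3 + 2*(-1/7))/(1 + (-1/7)**2 + 2*(-1/7)))*126 = (57 - 1*(-1/7)*(3 - 2/7)/(1 + 1/49 - 2/7))*126 = (57 - 1*(-1/7)*19/7/36/49)*126 = (57 - 1*(-1/7)*49/36*19/7)*126 = (57 + 19/36)*126 = (2071/36)*126 = 14497/2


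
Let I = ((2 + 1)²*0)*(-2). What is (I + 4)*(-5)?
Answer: -20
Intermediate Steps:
I = 0 (I = (3²*0)*(-2) = (9*0)*(-2) = 0*(-2) = 0)
(I + 4)*(-5) = (0 + 4)*(-5) = 4*(-5) = -20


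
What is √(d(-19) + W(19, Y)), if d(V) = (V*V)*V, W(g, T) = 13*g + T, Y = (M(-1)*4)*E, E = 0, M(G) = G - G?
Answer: 2*I*√1653 ≈ 81.314*I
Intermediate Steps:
M(G) = 0
Y = 0 (Y = (0*4)*0 = 0*0 = 0)
W(g, T) = T + 13*g
d(V) = V³ (d(V) = V²*V = V³)
√(d(-19) + W(19, Y)) = √((-19)³ + (0 + 13*19)) = √(-6859 + (0 + 247)) = √(-6859 + 247) = √(-6612) = 2*I*√1653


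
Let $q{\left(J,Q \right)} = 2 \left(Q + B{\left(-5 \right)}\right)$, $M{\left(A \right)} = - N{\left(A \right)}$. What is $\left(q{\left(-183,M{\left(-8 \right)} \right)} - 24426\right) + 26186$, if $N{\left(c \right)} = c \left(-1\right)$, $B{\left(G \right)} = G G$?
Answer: $1794$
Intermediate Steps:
$B{\left(G \right)} = G^{2}$
$N{\left(c \right)} = - c$
$M{\left(A \right)} = A$ ($M{\left(A \right)} = - \left(-1\right) A = A$)
$q{\left(J,Q \right)} = 50 + 2 Q$ ($q{\left(J,Q \right)} = 2 \left(Q + \left(-5\right)^{2}\right) = 2 \left(Q + 25\right) = 2 \left(25 + Q\right) = 50 + 2 Q$)
$\left(q{\left(-183,M{\left(-8 \right)} \right)} - 24426\right) + 26186 = \left(\left(50 + 2 \left(-8\right)\right) - 24426\right) + 26186 = \left(\left(50 - 16\right) - 24426\right) + 26186 = \left(34 - 24426\right) + 26186 = -24392 + 26186 = 1794$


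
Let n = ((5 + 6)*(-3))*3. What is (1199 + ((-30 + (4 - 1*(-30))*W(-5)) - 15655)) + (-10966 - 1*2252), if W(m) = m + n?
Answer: -31240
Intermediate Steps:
n = -99 (n = (11*(-3))*3 = -33*3 = -99)
W(m) = -99 + m (W(m) = m - 99 = -99 + m)
(1199 + ((-30 + (4 - 1*(-30))*W(-5)) - 15655)) + (-10966 - 1*2252) = (1199 + ((-30 + (4 - 1*(-30))*(-99 - 5)) - 15655)) + (-10966 - 1*2252) = (1199 + ((-30 + (4 + 30)*(-104)) - 15655)) + (-10966 - 2252) = (1199 + ((-30 + 34*(-104)) - 15655)) - 13218 = (1199 + ((-30 - 3536) - 15655)) - 13218 = (1199 + (-3566 - 15655)) - 13218 = (1199 - 19221) - 13218 = -18022 - 13218 = -31240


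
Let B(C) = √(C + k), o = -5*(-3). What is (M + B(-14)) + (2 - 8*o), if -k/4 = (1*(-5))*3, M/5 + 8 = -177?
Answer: -1043 + √46 ≈ -1036.2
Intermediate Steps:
M = -925 (M = -40 + 5*(-177) = -40 - 885 = -925)
o = 15
k = 60 (k = -4*1*(-5)*3 = -(-20)*3 = -4*(-15) = 60)
B(C) = √(60 + C) (B(C) = √(C + 60) = √(60 + C))
(M + B(-14)) + (2 - 8*o) = (-925 + √(60 - 14)) + (2 - 8*15) = (-925 + √46) + (2 - 120) = (-925 + √46) - 118 = -1043 + √46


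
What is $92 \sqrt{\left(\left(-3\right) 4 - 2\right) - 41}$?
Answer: $92 i \sqrt{55} \approx 682.29 i$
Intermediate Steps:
$92 \sqrt{\left(\left(-3\right) 4 - 2\right) - 41} = 92 \sqrt{\left(-12 - 2\right) - 41} = 92 \sqrt{-14 - 41} = 92 \sqrt{-55} = 92 i \sqrt{55}$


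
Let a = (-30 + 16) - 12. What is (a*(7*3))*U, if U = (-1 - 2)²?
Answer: -4914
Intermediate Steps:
a = -26 (a = -14 - 12 = -26)
U = 9 (U = (-3)² = 9)
(a*(7*3))*U = -182*3*9 = -26*21*9 = -546*9 = -4914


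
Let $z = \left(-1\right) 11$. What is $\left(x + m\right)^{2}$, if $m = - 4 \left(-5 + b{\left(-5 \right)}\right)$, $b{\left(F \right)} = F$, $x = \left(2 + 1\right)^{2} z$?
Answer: $3481$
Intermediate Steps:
$z = -11$
$x = -99$ ($x = \left(2 + 1\right)^{2} \left(-11\right) = 3^{2} \left(-11\right) = 9 \left(-11\right) = -99$)
$m = 40$ ($m = - 4 \left(-5 - 5\right) = \left(-4\right) \left(-10\right) = 40$)
$\left(x + m\right)^{2} = \left(-99 + 40\right)^{2} = \left(-59\right)^{2} = 3481$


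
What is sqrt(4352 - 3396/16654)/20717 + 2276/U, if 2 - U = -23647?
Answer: 2276/23649 + sqrt(301748879762)/172510459 ≈ 0.099425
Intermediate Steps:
U = 23649 (U = 2 - 1*(-23647) = 2 + 23647 = 23649)
sqrt(4352 - 3396/16654)/20717 + 2276/U = sqrt(4352 - 3396/16654)/20717 + 2276/23649 = sqrt(4352 - 3396*1/16654)*(1/20717) + 2276*(1/23649) = sqrt(4352 - 1698/8327)*(1/20717) + 2276/23649 = sqrt(36237406/8327)*(1/20717) + 2276/23649 = (sqrt(301748879762)/8327)*(1/20717) + 2276/23649 = sqrt(301748879762)/172510459 + 2276/23649 = 2276/23649 + sqrt(301748879762)/172510459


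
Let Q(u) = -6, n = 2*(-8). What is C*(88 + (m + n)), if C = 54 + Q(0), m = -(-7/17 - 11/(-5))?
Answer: 286464/85 ≈ 3370.2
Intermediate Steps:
n = -16
m = -152/85 (m = -(-7*1/17 - 11*(-⅕)) = -(-7/17 + 11/5) = -1*152/85 = -152/85 ≈ -1.7882)
C = 48 (C = 54 - 6 = 48)
C*(88 + (m + n)) = 48*(88 + (-152/85 - 16)) = 48*(88 - 1512/85) = 48*(5968/85) = 286464/85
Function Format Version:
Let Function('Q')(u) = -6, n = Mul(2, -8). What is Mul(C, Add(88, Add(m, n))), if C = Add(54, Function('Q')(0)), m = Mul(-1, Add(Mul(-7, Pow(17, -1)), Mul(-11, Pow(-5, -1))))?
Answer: Rational(286464, 85) ≈ 3370.2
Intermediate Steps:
n = -16
m = Rational(-152, 85) (m = Mul(-1, Add(Mul(-7, Rational(1, 17)), Mul(-11, Rational(-1, 5)))) = Mul(-1, Add(Rational(-7, 17), Rational(11, 5))) = Mul(-1, Rational(152, 85)) = Rational(-152, 85) ≈ -1.7882)
C = 48 (C = Add(54, -6) = 48)
Mul(C, Add(88, Add(m, n))) = Mul(48, Add(88, Add(Rational(-152, 85), -16))) = Mul(48, Add(88, Rational(-1512, 85))) = Mul(48, Rational(5968, 85)) = Rational(286464, 85)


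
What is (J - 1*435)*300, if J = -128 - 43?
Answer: -181800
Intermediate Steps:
J = -171
(J - 1*435)*300 = (-171 - 1*435)*300 = (-171 - 435)*300 = -606*300 = -181800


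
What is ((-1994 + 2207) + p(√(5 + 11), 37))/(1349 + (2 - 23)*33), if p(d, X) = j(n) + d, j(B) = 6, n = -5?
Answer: 223/656 ≈ 0.33994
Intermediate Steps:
p(d, X) = 6 + d
((-1994 + 2207) + p(√(5 + 11), 37))/(1349 + (2 - 23)*33) = ((-1994 + 2207) + (6 + √(5 + 11)))/(1349 + (2 - 23)*33) = (213 + (6 + √16))/(1349 - 21*33) = (213 + (6 + 4))/(1349 - 693) = (213 + 10)/656 = 223*(1/656) = 223/656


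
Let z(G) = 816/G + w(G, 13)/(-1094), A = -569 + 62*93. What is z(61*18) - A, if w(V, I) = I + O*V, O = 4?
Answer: -1041107125/200202 ≈ -5200.3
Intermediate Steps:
w(V, I) = I + 4*V
A = 5197 (A = -569 + 5766 = 5197)
z(G) = -13/1094 + 816/G - 2*G/547 (z(G) = 816/G + (13 + 4*G)/(-1094) = 816/G + (13 + 4*G)*(-1/1094) = 816/G + (-13/1094 - 2*G/547) = -13/1094 + 816/G - 2*G/547)
z(61*18) - A = (892704 - 61*18*(13 + 4*(61*18)))/(1094*((61*18))) - 1*5197 = (1/1094)*(892704 - 1*1098*(13 + 4*1098))/1098 - 5197 = (1/1094)*(1/1098)*(892704 - 1*1098*(13 + 4392)) - 5197 = (1/1094)*(1/1098)*(892704 - 1*1098*4405) - 5197 = (1/1094)*(1/1098)*(892704 - 4836690) - 5197 = (1/1094)*(1/1098)*(-3943986) - 5197 = -657331/200202 - 5197 = -1041107125/200202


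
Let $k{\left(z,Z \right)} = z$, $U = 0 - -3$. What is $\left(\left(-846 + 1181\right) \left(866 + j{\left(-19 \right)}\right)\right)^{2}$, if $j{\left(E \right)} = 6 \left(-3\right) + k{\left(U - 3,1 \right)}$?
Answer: $80701446400$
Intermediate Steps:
$U = 3$ ($U = 0 + 3 = 3$)
$j{\left(E \right)} = -18$ ($j{\left(E \right)} = 6 \left(-3\right) + \left(3 - 3\right) = -18 + 0 = -18$)
$\left(\left(-846 + 1181\right) \left(866 + j{\left(-19 \right)}\right)\right)^{2} = \left(\left(-846 + 1181\right) \left(866 - 18\right)\right)^{2} = \left(335 \cdot 848\right)^{2} = 284080^{2} = 80701446400$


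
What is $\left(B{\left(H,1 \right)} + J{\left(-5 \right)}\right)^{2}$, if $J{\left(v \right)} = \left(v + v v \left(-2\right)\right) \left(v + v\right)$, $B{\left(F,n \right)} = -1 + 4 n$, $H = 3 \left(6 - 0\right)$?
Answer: $305809$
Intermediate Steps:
$H = 18$ ($H = 3 \left(6 + 0\right) = 3 \cdot 6 = 18$)
$J{\left(v \right)} = 2 v \left(v - 2 v^{2}\right)$ ($J{\left(v \right)} = \left(v + v^{2} \left(-2\right)\right) 2 v = \left(v - 2 v^{2}\right) 2 v = 2 v \left(v - 2 v^{2}\right)$)
$\left(B{\left(H,1 \right)} + J{\left(-5 \right)}\right)^{2} = \left(\left(-1 + 4 \cdot 1\right) + \left(-5\right)^{2} \left(2 - -20\right)\right)^{2} = \left(\left(-1 + 4\right) + 25 \left(2 + 20\right)\right)^{2} = \left(3 + 25 \cdot 22\right)^{2} = \left(3 + 550\right)^{2} = 553^{2} = 305809$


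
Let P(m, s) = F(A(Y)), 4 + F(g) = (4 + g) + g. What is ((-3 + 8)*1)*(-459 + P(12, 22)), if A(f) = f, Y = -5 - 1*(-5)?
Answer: -2295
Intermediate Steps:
Y = 0 (Y = -5 + 5 = 0)
F(g) = 2*g (F(g) = -4 + ((4 + g) + g) = -4 + (4 + 2*g) = 2*g)
P(m, s) = 0 (P(m, s) = 2*0 = 0)
((-3 + 8)*1)*(-459 + P(12, 22)) = ((-3 + 8)*1)*(-459 + 0) = (5*1)*(-459) = 5*(-459) = -2295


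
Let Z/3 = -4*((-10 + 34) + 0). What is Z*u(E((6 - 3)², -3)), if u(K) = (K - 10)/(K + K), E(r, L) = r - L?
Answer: -24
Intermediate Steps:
Z = -288 (Z = 3*(-4*((-10 + 34) + 0)) = 3*(-4*(24 + 0)) = 3*(-4*24) = 3*(-96) = -288)
u(K) = (-10 + K)/(2*K) (u(K) = (-10 + K)/((2*K)) = (-10 + K)*(1/(2*K)) = (-10 + K)/(2*K))
Z*u(E((6 - 3)², -3)) = -144*(-10 + ((6 - 3)² - 1*(-3)))/((6 - 3)² - 1*(-3)) = -144*(-10 + (3² + 3))/(3² + 3) = -144*(-10 + (9 + 3))/(9 + 3) = -144*(-10 + 12)/12 = -144*2/12 = -288*1/12 = -24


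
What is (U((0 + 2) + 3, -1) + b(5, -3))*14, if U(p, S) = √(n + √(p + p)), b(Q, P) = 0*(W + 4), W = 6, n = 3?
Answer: 14*√(3 + √10) ≈ 34.754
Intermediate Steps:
b(Q, P) = 0 (b(Q, P) = 0*(6 + 4) = 0*10 = 0)
U(p, S) = √(3 + √2*√p) (U(p, S) = √(3 + √(p + p)) = √(3 + √(2*p)) = √(3 + √2*√p))
(U((0 + 2) + 3, -1) + b(5, -3))*14 = (√(3 + √2*√((0 + 2) + 3)) + 0)*14 = (√(3 + √2*√(2 + 3)) + 0)*14 = (√(3 + √2*√5) + 0)*14 = (√(3 + √10) + 0)*14 = √(3 + √10)*14 = 14*√(3 + √10)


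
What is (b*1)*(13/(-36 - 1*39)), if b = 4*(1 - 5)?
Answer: 208/75 ≈ 2.7733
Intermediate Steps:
b = -16 (b = 4*(-4) = -16)
(b*1)*(13/(-36 - 1*39)) = (-16*1)*(13/(-36 - 1*39)) = -208/(-36 - 39) = -208/(-75) = -208*(-1)/75 = -16*(-13/75) = 208/75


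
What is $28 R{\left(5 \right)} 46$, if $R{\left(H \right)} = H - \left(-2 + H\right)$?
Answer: $2576$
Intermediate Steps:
$R{\left(H \right)} = 2$
$28 R{\left(5 \right)} 46 = 28 \cdot 2 \cdot 46 = 56 \cdot 46 = 2576$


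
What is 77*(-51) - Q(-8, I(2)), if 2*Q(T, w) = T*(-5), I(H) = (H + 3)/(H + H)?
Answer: -3947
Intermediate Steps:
I(H) = (3 + H)/(2*H) (I(H) = (3 + H)/((2*H)) = (3 + H)*(1/(2*H)) = (3 + H)/(2*H))
Q(T, w) = -5*T/2 (Q(T, w) = (T*(-5))/2 = (-5*T)/2 = -5*T/2)
77*(-51) - Q(-8, I(2)) = 77*(-51) - (-5)*(-8)/2 = -3927 - 1*20 = -3927 - 20 = -3947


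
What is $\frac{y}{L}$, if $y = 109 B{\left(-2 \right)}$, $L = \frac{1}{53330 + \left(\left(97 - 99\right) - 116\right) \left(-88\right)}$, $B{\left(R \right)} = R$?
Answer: $-13889652$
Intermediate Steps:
$L = \frac{1}{63714}$ ($L = \frac{1}{53330 + \left(-2 - 116\right) \left(-88\right)} = \frac{1}{53330 - -10384} = \frac{1}{53330 + 10384} = \frac{1}{63714} \approx 1.5695 \cdot 10^{-5}$)
$y = -218$ ($y = 109 \left(-2\right) = -218$)
$\frac{y}{L} = - 218 \frac{1}{\frac{1}{63714}} = \left(-218\right) 63714 = -13889652$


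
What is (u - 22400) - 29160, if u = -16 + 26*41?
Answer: -50510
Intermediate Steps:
u = 1050 (u = -16 + 1066 = 1050)
(u - 22400) - 29160 = (1050 - 22400) - 29160 = -21350 - 29160 = -50510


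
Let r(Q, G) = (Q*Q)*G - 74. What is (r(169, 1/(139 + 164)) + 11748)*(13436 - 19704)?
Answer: -22350327844/303 ≈ -7.3763e+7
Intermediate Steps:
r(Q, G) = -74 + G*Q² (r(Q, G) = Q²*G - 74 = G*Q² - 74 = -74 + G*Q²)
(r(169, 1/(139 + 164)) + 11748)*(13436 - 19704) = ((-74 + 169²/(139 + 164)) + 11748)*(13436 - 19704) = ((-74 + 28561/303) + 11748)*(-6268) = (6139/303 + 11748)*(-6268) = (3565783/303)*(-6268) = -22350327844/303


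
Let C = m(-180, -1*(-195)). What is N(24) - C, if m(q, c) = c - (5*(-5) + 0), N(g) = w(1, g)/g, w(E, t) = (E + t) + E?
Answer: -2627/12 ≈ -218.92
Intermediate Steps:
w(E, t) = t + 2*E
N(g) = (2 + g)/g (N(g) = (g + 2*1)/g = (g + 2)/g = (2 + g)/g)
m(q, c) = 25 + c (m(q, c) = c - (-25 + 0) = c - 1*(-25) = c + 25 = 25 + c)
C = 220 (C = 25 - 1*(-195) = 25 + 195 = 220)
N(24) - C = (2 + 24)/24 - 1*220 = (1/24)*26 - 220 = 13/12 - 220 = -2627/12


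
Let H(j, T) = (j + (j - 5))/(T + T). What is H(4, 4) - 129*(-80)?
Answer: 82563/8 ≈ 10320.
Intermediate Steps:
H(j, T) = (-5 + 2*j)/(2*T) (H(j, T) = (j + (-5 + j))/((2*T)) = (-5 + 2*j)*(1/(2*T)) = (-5 + 2*j)/(2*T))
H(4, 4) - 129*(-80) = (-5/2 + 4)/4 - 129*(-80) = (¼)*(3/2) + 10320 = 3/8 + 10320 = 82563/8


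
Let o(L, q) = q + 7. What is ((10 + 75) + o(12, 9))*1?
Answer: 101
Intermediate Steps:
o(L, q) = 7 + q
((10 + 75) + o(12, 9))*1 = ((10 + 75) + (7 + 9))*1 = (85 + 16)*1 = 101*1 = 101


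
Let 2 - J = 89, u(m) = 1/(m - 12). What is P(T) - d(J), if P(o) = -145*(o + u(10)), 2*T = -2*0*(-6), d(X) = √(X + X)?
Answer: 145/2 - I*√174 ≈ 72.5 - 13.191*I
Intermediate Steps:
u(m) = 1/(-12 + m)
J = -87 (J = 2 - 1*89 = 2 - 89 = -87)
d(X) = √2*√X (d(X) = √(2*X) = √2*√X)
T = 0 (T = (-2*0*(-6))/2 = (0*(-6))/2 = (½)*0 = 0)
P(o) = 145/2 - 145*o (P(o) = -145*(o + 1/(-12 + 10)) = -145*(o + 1/(-2)) = -145*(o - ½) = -145*(-½ + o) = 145/2 - 145*o)
P(T) - d(J) = (145/2 - 145*0) - √2*√(-87) = (145/2 + 0) - √2*I*√87 = 145/2 - I*√174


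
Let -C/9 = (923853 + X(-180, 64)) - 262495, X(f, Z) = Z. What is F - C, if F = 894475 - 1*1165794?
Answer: 5681479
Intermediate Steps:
F = -271319 (F = 894475 - 1165794 = -271319)
C = -5952798 (C = -9*((923853 + 64) - 262495) = -9*(923917 - 262495) = -9*661422 = -5952798)
F - C = -271319 - 1*(-5952798) = -271319 + 5952798 = 5681479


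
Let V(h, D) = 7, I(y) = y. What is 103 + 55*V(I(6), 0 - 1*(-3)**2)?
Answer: 488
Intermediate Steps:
103 + 55*V(I(6), 0 - 1*(-3)**2) = 103 + 55*7 = 103 + 385 = 488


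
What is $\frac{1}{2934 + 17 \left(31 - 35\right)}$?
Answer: $\frac{1}{2866} \approx 0.00034892$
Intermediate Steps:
$\frac{1}{2934 + 17 \left(31 - 35\right)} = \frac{1}{2934 + 17 \left(-4\right)} = \frac{1}{2934 - 68} = \frac{1}{2866}$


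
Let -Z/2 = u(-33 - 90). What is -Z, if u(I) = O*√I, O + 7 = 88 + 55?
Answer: 272*I*√123 ≈ 3016.6*I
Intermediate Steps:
O = 136 (O = -7 + (88 + 55) = -7 + 143 = 136)
u(I) = 136*√I
Z = -272*I*√123 (Z = -272*√(-33 - 90) = -272*√(-123) = -272*I*√123 ≈ -3016.6*I)
-Z = -(-272)*I*√123 = 272*I*√123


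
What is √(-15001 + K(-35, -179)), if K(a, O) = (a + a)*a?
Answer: I*√12551 ≈ 112.03*I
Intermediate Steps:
K(a, O) = 2*a² (K(a, O) = (2*a)*a = 2*a²)
√(-15001 + K(-35, -179)) = √(-15001 + 2*(-35)²) = √(-15001 + 2*1225) = √(-15001 + 2450) = √(-12551) = I*√12551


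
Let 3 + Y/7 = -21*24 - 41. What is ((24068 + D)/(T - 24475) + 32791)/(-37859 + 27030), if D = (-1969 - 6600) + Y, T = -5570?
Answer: -985193932/325357305 ≈ -3.0280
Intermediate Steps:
Y = -3836 (Y = -21 + 7*(-21*24 - 41) = -21 + 7*(-504 - 41) = -21 + 7*(-545) = -21 - 3815 = -3836)
D = -12405 (D = (-1969 - 6600) - 3836 = -8569 - 3836 = -12405)
((24068 + D)/(T - 24475) + 32791)/(-37859 + 27030) = ((24068 - 12405)/(-5570 - 24475) + 32791)/(-37859 + 27030) = (11663/(-30045) + 32791)/(-10829) = (11663*(-1/30045) + 32791)*(-1/10829) = (-11663/30045 + 32791)*(-1/10829) = (985193932/30045)*(-1/10829) = -985193932/325357305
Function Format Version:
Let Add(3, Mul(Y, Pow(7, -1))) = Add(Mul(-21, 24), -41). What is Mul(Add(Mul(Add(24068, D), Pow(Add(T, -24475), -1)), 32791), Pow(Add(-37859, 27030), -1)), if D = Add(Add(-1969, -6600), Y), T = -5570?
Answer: Rational(-985193932, 325357305) ≈ -3.0280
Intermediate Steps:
Y = -3836 (Y = Add(-21, Mul(7, Add(Mul(-21, 24), -41))) = Add(-21, Mul(7, Add(-504, -41))) = Add(-21, Mul(7, -545)) = Add(-21, -3815) = -3836)
D = -12405 (D = Add(Add(-1969, -6600), -3836) = Add(-8569, -3836) = -12405)
Mul(Add(Mul(Add(24068, D), Pow(Add(T, -24475), -1)), 32791), Pow(Add(-37859, 27030), -1)) = Mul(Add(Mul(Add(24068, -12405), Pow(Add(-5570, -24475), -1)), 32791), Pow(Add(-37859, 27030), -1)) = Mul(Add(Mul(11663, Pow(-30045, -1)), 32791), Pow(-10829, -1)) = Mul(Add(Mul(11663, Rational(-1, 30045)), 32791), Rational(-1, 10829)) = Mul(Add(Rational(-11663, 30045), 32791), Rational(-1, 10829)) = Mul(Rational(985193932, 30045), Rational(-1, 10829)) = Rational(-985193932, 325357305)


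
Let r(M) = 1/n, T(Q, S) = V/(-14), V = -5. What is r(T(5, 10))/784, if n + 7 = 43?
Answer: 1/28224 ≈ 3.5431e-5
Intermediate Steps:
T(Q, S) = 5/14 (T(Q, S) = -5/(-14) = -5*(-1/14) = 5/14)
n = 36 (n = -7 + 43 = 36)
r(M) = 1/36
r(T(5, 10))/784 = (1/36)/784 = (1/36)*(1/784) = 1/28224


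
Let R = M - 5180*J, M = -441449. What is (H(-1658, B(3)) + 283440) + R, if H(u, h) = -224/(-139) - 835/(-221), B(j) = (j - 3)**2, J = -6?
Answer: -3898966382/30719 ≈ -1.2692e+5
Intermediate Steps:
B(j) = (-3 + j)**2
R = -410369 (R = -441449 - 5180*(-6) = -441449 + 31080 = -410369)
H(u, h) = 165569/30719 (H(u, h) = -224*(-1/139) - 835*(-1/221) = 224/139 + 835/221 = 165569/30719)
(H(-1658, B(3)) + 283440) + R = (165569/30719 + 283440) - 410369 = 8707158929/30719 - 410369 = -3898966382/30719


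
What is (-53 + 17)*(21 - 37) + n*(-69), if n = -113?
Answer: 8373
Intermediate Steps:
(-53 + 17)*(21 - 37) + n*(-69) = (-53 + 17)*(21 - 37) - 113*(-69) = -36*(-16) + 7797 = 576 + 7797 = 8373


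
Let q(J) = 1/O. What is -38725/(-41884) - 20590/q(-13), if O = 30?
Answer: -25871708075/41884 ≈ -6.1770e+5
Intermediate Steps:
q(J) = 1/30
-38725/(-41884) - 20590/q(-13) = -38725/(-41884) - 20590/1/30 = -38725*(-1/41884) - 20590*30 = 38725/41884 - 617700 = -25871708075/41884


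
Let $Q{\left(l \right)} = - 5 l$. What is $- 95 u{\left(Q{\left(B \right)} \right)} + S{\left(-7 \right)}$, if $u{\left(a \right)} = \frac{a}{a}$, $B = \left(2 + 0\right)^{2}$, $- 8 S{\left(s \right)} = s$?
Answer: $- \frac{753}{8} \approx -94.125$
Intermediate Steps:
$S{\left(s \right)} = - \frac{s}{8}$
$B = 4$ ($B = 2^{2} = 4$)
$u{\left(a \right)} = 1$
$- 95 u{\left(Q{\left(B \right)} \right)} + S{\left(-7 \right)} = \left(-95\right) 1 - - \frac{7}{8} = -95 + \frac{7}{8} = - \frac{753}{8}$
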